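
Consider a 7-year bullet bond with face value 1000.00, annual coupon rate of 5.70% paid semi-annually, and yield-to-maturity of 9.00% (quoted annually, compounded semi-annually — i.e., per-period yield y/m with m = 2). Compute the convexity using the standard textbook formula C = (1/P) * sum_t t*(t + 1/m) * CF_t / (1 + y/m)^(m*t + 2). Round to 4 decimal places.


Answer: Convexity = 36.7491

Derivation:
Coupon per period c = face * coupon_rate / m = 28.500000
Periods per year m = 2; per-period yield y/m = 0.045000
Number of cashflows N = 14
Cashflows (t years, CF_t, discount factor 1/(1+y/m)^(m*t), PV):
  t = 0.5000: CF_t = 28.500000, DF = 0.956938, PV = 27.272727
  t = 1.0000: CF_t = 28.500000, DF = 0.915730, PV = 26.098304
  t = 1.5000: CF_t = 28.500000, DF = 0.876297, PV = 24.974453
  t = 2.0000: CF_t = 28.500000, DF = 0.838561, PV = 23.898998
  t = 2.5000: CF_t = 28.500000, DF = 0.802451, PV = 22.869855
  t = 3.0000: CF_t = 28.500000, DF = 0.767896, PV = 21.885029
  t = 3.5000: CF_t = 28.500000, DF = 0.734828, PV = 20.942611
  t = 4.0000: CF_t = 28.500000, DF = 0.703185, PV = 20.040776
  t = 4.5000: CF_t = 28.500000, DF = 0.672904, PV = 19.177776
  t = 5.0000: CF_t = 28.500000, DF = 0.643928, PV = 18.351939
  t = 5.5000: CF_t = 28.500000, DF = 0.616199, PV = 17.561664
  t = 6.0000: CF_t = 28.500000, DF = 0.589664, PV = 16.805420
  t = 6.5000: CF_t = 28.500000, DF = 0.564272, PV = 16.081742
  t = 7.0000: CF_t = 1028.500000, DF = 0.539973, PV = 555.362089
Price P = sum_t PV_t = 831.323383
Convexity numerator sum_t t*(t + 1/m) * CF_t / (1+y/m)^(m*t + 2):
  t = 0.5000: term = 12.487227
  t = 1.0000: term = 35.848497
  t = 1.5000: term = 68.609564
  t = 2.0000: term = 109.425143
  t = 2.5000: term = 157.069583
  t = 3.0000: term = 210.428149
  t = 3.5000: term = 268.488867
  t = 4.0000: term = 330.334901
  t = 4.5000: term = 395.137441
  t = 5.0000: term = 462.149054
  t = 5.5000: term = 530.697478
  t = 6.0000: term = 600.179836
  t = 6.5000: term = 670.057234
  t = 7.0000: term = 26699.489171
Convexity = (1/P) * sum = 30550.402145 / 831.323383 = 36.749119


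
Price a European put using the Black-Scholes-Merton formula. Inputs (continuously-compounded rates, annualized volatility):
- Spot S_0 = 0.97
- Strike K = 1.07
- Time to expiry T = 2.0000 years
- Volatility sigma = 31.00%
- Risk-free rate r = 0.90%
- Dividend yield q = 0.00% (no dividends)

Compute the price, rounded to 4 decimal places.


d1 = (ln(S/K) + (r - q + 0.5*sigma^2) * T) / (sigma * sqrt(T)) = 0.03645510
d2 = d1 - sigma * sqrt(T) = -0.40195110
exp(-rT) = 0.98216103; exp(-qT) = 1.00000000
P = K * exp(-rT) * N(-d2) - S_0 * exp(-qT) * N(-d1)
N(-d1) = 0.48545974; N(-d2) = 0.65613999
P = 1.0700 * 0.98216103 * 0.65613999 - 0.9700 * 1.00000000 * 0.48545974 = 0.2186

Answer: Price = 0.2186


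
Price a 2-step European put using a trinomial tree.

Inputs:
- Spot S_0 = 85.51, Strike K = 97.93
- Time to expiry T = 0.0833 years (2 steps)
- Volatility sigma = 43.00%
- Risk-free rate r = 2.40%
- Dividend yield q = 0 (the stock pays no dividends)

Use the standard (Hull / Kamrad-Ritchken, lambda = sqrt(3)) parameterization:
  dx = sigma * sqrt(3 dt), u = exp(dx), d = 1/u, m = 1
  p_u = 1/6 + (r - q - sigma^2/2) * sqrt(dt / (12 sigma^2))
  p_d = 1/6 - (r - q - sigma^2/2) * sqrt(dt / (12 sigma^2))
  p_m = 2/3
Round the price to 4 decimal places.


Answer: Price = V(0,0) = 13.0070

Derivation:
dt = T/N = 0.041650; dx = sigma*sqrt(3*dt) = 0.151998
u = exp(dx) = 1.164157; d = 1/u = 0.858990
p_u = 0.157288, p_m = 0.666667, p_d = 0.176045
Discount per step: exp(-r*dt) = 0.999001
Stock lattice S(k, j) with j the centered position index:
  k=0: S(0,+0) = 85.5100
  k=1: S(1,-1) = 73.4523; S(1,+0) = 85.5100; S(1,+1) = 99.5471
  k=2: S(2,-2) = 63.0948; S(2,-1) = 73.4523; S(2,+0) = 85.5100; S(2,+1) = 99.5471; S(2,+2) = 115.8885
Terminal payoffs V(N, j) = max(K - S_T, 0):
  V(2,-2) = 34.835208; V(2,-1) = 24.477732; V(2,+0) = 12.420000; V(2,+1) = 0.000000; V(2,+2) = 0.000000
Backward induction: V(k, j) = exp(-r*dt) * [p_u * V(k+1, j+1) + p_m * V(k+1, j) + p_d * V(k+1, j-1)]
  V(1,-1) = exp(-r*dt) * [p_u*12.420000 + p_m*24.477732 + p_d*34.835208] = 24.380189
  V(1,+0) = exp(-r*dt) * [p_u*0.000000 + p_m*12.420000 + p_d*24.477732] = 12.576602
  V(1,+1) = exp(-r*dt) * [p_u*0.000000 + p_m*0.000000 + p_d*12.420000] = 2.184293
  V(0,+0) = exp(-r*dt) * [p_u*2.184293 + p_m*12.576602 + p_d*24.380189] = 13.006966


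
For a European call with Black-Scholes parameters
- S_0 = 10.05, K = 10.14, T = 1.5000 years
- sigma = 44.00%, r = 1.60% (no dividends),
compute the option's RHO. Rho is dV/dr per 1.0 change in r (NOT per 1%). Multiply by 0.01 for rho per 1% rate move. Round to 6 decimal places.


Answer: Rho = 6.008067

Derivation:
d1 = 0.2974360399; d2 = -0.2414517035
phi(d1) = 0.3816800327; exp(-qT) = 1.0000000000; exp(-rT) = 0.9762857098
N(d2) = 0.4046025221
Rho = K*T*exp(-rT)*N(d2) = 10.1400 * 1.5000 * 0.9762857098 * 0.4046025221 = 6.008067


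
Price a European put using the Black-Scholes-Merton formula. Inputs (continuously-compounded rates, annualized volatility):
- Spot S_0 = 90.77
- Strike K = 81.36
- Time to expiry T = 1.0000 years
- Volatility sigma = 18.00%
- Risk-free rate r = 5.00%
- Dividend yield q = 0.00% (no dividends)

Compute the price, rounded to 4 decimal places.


d1 = (ln(S/K) + (r - q + 0.5*sigma^2) * T) / (sigma * sqrt(T)) = 0.97580602
d2 = d1 - sigma * sqrt(T) = 0.79580602
exp(-rT) = 0.95122942; exp(-qT) = 1.00000000
P = K * exp(-rT) * N(-d2) - S_0 * exp(-qT) * N(-d1)
N(-d1) = 0.16458030; N(-d2) = 0.21307240
P = 81.3600 * 0.95122942 * 0.21307240 - 90.7700 * 1.00000000 * 0.16458030 = 1.5512

Answer: Price = 1.5512


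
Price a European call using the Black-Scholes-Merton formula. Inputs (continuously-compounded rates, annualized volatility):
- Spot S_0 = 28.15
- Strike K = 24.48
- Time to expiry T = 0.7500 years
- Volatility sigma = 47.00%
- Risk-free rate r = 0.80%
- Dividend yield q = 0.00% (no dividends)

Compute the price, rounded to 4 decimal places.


d1 = (ln(S/K) + (r - q + 0.5*sigma^2) * T) / (sigma * sqrt(T)) = 0.56145077
d2 = d1 - sigma * sqrt(T) = 0.15441883
exp(-rT) = 0.99401796; exp(-qT) = 1.00000000
C = S_0 * exp(-qT) * N(d1) - K * exp(-rT) * N(d2)
N(d1) = 0.71275486; N(d2) = 0.56136025
C = 28.1500 * 1.00000000 * 0.71275486 - 24.4800 * 0.99401796 * 0.56136025 = 6.4042

Answer: Price = 6.4042


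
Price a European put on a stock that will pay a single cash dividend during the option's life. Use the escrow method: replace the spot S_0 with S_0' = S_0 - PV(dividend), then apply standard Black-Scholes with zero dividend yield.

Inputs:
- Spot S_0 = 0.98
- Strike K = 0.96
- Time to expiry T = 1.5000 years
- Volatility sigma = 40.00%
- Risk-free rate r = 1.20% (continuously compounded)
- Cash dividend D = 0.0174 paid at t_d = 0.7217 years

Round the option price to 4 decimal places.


PV(D) = D * exp(-r * t_d) = 0.0174 * 0.99137699 = 0.01724996
S_0' = S_0 - PV(D) = 0.9800 - 0.01724996 = 0.96275004
d1 = (ln(S_0'/K) + (r + sigma^2/2)*T) / (sigma*sqrt(T)) = 0.28753035
d2 = d1 - sigma*sqrt(T) = -0.20236760
exp(-rT) = 0.98216103
N(-d1) = 0.38685313; N(-d2) = 0.58018532
P = K * exp(-rT) * N(-d2) - S_0' * N(-d1) = 0.9600 * 0.98216103 * 0.58018532 - 0.96275004 * 0.38685313 = 0.1746

Answer: Price = 0.1746


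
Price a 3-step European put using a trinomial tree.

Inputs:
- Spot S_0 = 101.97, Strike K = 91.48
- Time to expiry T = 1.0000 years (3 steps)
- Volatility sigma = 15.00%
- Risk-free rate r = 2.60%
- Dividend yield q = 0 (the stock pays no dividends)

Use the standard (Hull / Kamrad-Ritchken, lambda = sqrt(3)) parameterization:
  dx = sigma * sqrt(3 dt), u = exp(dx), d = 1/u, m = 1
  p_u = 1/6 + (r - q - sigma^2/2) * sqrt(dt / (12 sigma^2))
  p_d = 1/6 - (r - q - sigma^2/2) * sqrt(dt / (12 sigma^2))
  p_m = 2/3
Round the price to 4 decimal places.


Answer: Price = V(0,0) = 1.5588

Derivation:
dt = T/N = 0.333333; dx = sigma*sqrt(3*dt) = 0.150000
u = exp(dx) = 1.161834; d = 1/u = 0.860708
p_u = 0.183056, p_m = 0.666667, p_d = 0.150278
Discount per step: exp(-r*dt) = 0.991371
Stock lattice S(k, j) with j the centered position index:
  k=0: S(0,+0) = 101.9700
  k=1: S(1,-1) = 87.7664; S(1,+0) = 101.9700; S(1,+1) = 118.4722
  k=2: S(2,-2) = 75.5412; S(2,-1) = 87.7664; S(2,+0) = 101.9700; S(2,+1) = 118.4722; S(2,+2) = 137.6451
  k=3: S(3,-3) = 65.0189; S(3,-2) = 75.5412; S(3,-1) = 87.7664; S(3,+0) = 101.9700; S(3,+1) = 118.4722; S(3,+2) = 137.6451; S(3,+3) = 159.9208
Terminal payoffs V(N, j) = max(K - S_T, 0):
  V(3,-3) = 26.461057; V(3,-2) = 15.938766; V(3,-1) = 3.713608; V(3,+0) = 0.000000; V(3,+1) = 0.000000; V(3,+2) = 0.000000; V(3,+3) = 0.000000
Backward induction: V(k, j) = exp(-r*dt) * [p_u * V(k+1, j+1) + p_m * V(k+1, j) + p_d * V(k+1, j-1)]
  V(2,-2) = exp(-r*dt) * [p_u*3.713608 + p_m*15.938766 + p_d*26.461057] = 15.150276
  V(2,-1) = exp(-r*dt) * [p_u*0.000000 + p_m*3.713608 + p_d*15.938766] = 4.828948
  V(2,+0) = exp(-r*dt) * [p_u*0.000000 + p_m*0.000000 + p_d*3.713608] = 0.553257
  V(2,+1) = exp(-r*dt) * [p_u*0.000000 + p_m*0.000000 + p_d*0.000000] = 0.000000
  V(2,+2) = exp(-r*dt) * [p_u*0.000000 + p_m*0.000000 + p_d*0.000000] = 0.000000
  V(1,-1) = exp(-r*dt) * [p_u*0.553257 + p_m*4.828948 + p_d*15.150276] = 5.549025
  V(1,+0) = exp(-r*dt) * [p_u*0.000000 + p_m*0.553257 + p_d*4.828948] = 1.085077
  V(1,+1) = exp(-r*dt) * [p_u*0.000000 + p_m*0.000000 + p_d*0.553257] = 0.082425
  V(0,+0) = exp(-r*dt) * [p_u*0.082425 + p_m*1.085077 + p_d*5.549025] = 1.558800


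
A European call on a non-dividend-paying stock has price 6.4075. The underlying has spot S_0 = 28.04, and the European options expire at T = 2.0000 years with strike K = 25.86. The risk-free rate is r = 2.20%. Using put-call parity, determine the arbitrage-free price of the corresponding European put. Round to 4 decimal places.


Put-call parity: C - P = S_0 * exp(-qT) - K * exp(-rT).
S_0 * exp(-qT) = 28.0400 * 1.00000000 = 28.04000000
K * exp(-rT) = 25.8600 * 0.95695396 = 24.74682934
P = C - S*exp(-qT) + K*exp(-rT)
P = 6.4075 - 28.04000000 + 24.74682934 = 3.1143

Answer: Put price = 3.1143


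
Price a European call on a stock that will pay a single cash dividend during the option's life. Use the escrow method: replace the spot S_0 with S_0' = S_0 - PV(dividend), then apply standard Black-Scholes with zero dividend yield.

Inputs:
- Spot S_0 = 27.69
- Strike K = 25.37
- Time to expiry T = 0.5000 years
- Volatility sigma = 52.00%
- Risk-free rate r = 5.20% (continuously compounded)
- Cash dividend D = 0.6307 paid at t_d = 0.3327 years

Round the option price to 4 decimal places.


Answer: Price = 5.0661

Derivation:
PV(D) = D * exp(-r * t_d) = 0.6307 * 0.98284839 = 0.61988248
S_0' = S_0 - PV(D) = 27.6900 - 0.61988248 = 27.07011752
d1 = (ln(S_0'/K) + (r + sigma^2/2)*T) / (sigma*sqrt(T)) = 0.43096274
d2 = d1 - sigma*sqrt(T) = 0.06326721
exp(-rT) = 0.97433509
N(d1) = 0.66675227; N(d2) = 0.52522314
C = S_0' * N(d1) - K * exp(-rT) * N(d2) = 27.07011752 * 0.66675227 - 25.3700 * 0.97433509 * 0.52522314 = 5.0661


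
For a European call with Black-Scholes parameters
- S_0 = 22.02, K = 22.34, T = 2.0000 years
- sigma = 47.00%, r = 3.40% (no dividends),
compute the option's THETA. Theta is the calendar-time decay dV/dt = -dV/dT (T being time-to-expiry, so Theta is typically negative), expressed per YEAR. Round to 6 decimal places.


d1 = 0.4129388323; d2 = -0.2517415420
phi(d1) = 0.3663384036; exp(-qT) = 1.0000000000; exp(-rT) = 0.9342604736
Theta = -S*exp(-qT)*phi(d1)*sigma/(2*sqrt(T)) - r*K*exp(-rT)*N(d2) + q*S*exp(-qT)*N(d1)
N(d1) = 0.6601742854; N(d2) = 0.4006204225; sqrt(T) = 1.4142135624
Term 1 = -22.0200 * 1.0000000000 * 0.3663384036 * 0.4700 / (2 * 1.4142135624) = -1.3404561995
Term 2 = -0.0340 * 22.3400 * 0.9342604736 * 0.4006204225 = -0.2842910226
Term 3 = 0 (no dividend yield, q = 0)
Theta = -1.3404561995 + (-0.2842910226) + (0.0000000000) = -1.624747

Answer: Theta = -1.624747


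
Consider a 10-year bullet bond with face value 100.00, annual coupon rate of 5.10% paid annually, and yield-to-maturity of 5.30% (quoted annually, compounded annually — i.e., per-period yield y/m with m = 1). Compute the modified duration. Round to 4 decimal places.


Answer: Modified duration = 7.6536

Derivation:
Coupon per period c = face * coupon_rate / m = 5.100000
Periods per year m = 1; per-period yield y/m = 0.053000
Number of cashflows N = 10
Cashflows (t years, CF_t, discount factor 1/(1+y/m)^(m*t), PV):
  t = 1.0000: CF_t = 5.100000, DF = 0.949668, PV = 4.843305
  t = 2.0000: CF_t = 5.100000, DF = 0.901869, PV = 4.599530
  t = 3.0000: CF_t = 5.100000, DF = 0.856475, PV = 4.368024
  t = 4.0000: CF_t = 5.100000, DF = 0.813367, PV = 4.148171
  t = 5.0000: CF_t = 5.100000, DF = 0.772428, PV = 3.939384
  t = 6.0000: CF_t = 5.100000, DF = 0.733550, PV = 3.741105
  t = 7.0000: CF_t = 5.100000, DF = 0.696629, PV = 3.552807
  t = 8.0000: CF_t = 5.100000, DF = 0.661566, PV = 3.373985
  t = 9.0000: CF_t = 5.100000, DF = 0.628268, PV = 3.204165
  t = 10.0000: CF_t = 105.100000, DF = 0.596645, PV = 62.707430
Price P = sum_t PV_t = 98.477907
First compute Macaulay numerator sum_t t * PV_t:
  t * PV_t at t = 1.0000: 4.843305
  t * PV_t at t = 2.0000: 9.199060
  t * PV_t at t = 3.0000: 13.104073
  t * PV_t at t = 4.0000: 16.592686
  t * PV_t at t = 5.0000: 19.696920
  t * PV_t at t = 6.0000: 22.446633
  t * PV_t at t = 7.0000: 24.869647
  t * PV_t at t = 8.0000: 26.991884
  t * PV_t at t = 9.0000: 28.837483
  t * PV_t at t = 10.0000: 627.074303
Macaulay duration D = 793.655992 / 98.477907 = 8.059229
Modified duration = D / (1 + y/m) = 8.059229 / (1 + 0.053000) = 7.653589


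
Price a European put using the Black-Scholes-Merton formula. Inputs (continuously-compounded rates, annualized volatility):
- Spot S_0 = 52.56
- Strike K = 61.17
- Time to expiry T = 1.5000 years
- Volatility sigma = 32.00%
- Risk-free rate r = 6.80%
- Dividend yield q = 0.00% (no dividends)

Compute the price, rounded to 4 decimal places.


Answer: Price = 9.7792

Derivation:
d1 = (ln(S/K) + (r - q + 0.5*sigma^2) * T) / (sigma * sqrt(T)) = 0.06914323
d2 = d1 - sigma * sqrt(T) = -0.32277513
exp(-rT) = 0.90302955; exp(-qT) = 1.00000000
P = K * exp(-rT) * N(-d2) - S_0 * exp(-qT) * N(-d1)
N(-d1) = 0.47243781; N(-d2) = 0.62656723
P = 61.1700 * 0.90302955 * 0.62656723 - 52.5600 * 1.00000000 * 0.47243781 = 9.7792


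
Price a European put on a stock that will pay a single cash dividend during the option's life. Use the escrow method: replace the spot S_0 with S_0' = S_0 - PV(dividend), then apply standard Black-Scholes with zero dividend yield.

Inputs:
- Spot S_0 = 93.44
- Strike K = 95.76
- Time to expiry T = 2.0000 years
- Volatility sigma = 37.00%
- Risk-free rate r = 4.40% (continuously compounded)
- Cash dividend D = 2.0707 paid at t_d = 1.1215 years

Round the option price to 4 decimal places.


PV(D) = D * exp(-r * t_d) = 2.0707 * 0.95185173 = 1.97099938
S_0' = S_0 - PV(D) = 93.4400 - 1.97099938 = 91.46900062
d1 = (ln(S_0'/K) + (r + sigma^2/2)*T) / (sigma*sqrt(T)) = 0.34219202
d2 = d1 - sigma*sqrt(T) = -0.18106699
exp(-rT) = 0.91576088
N(-d1) = 0.36610319; N(-d2) = 0.57184250
P = K * exp(-rT) * N(-d2) - S_0' * N(-d1) = 95.7600 * 0.91576088 * 0.57184250 - 91.46900062 * 0.36610319 = 16.6596

Answer: Price = 16.6596


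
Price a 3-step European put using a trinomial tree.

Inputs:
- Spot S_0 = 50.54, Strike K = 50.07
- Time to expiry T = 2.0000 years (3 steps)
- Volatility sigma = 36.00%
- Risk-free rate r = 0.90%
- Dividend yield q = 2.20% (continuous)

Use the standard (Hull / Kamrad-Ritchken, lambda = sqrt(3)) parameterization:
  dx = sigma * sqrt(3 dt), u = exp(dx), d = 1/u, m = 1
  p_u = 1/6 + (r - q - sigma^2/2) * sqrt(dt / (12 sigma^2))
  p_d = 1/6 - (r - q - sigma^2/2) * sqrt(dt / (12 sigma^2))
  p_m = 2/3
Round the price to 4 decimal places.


Answer: Price = V(0,0) = 9.2849

Derivation:
dt = T/N = 0.666667; dx = sigma*sqrt(3*dt) = 0.509117
u = exp(dx) = 1.663821; d = 1/u = 0.601026
p_u = 0.115729, p_m = 0.666667, p_d = 0.217605
Discount per step: exp(-r*dt) = 0.994018
Stock lattice S(k, j) with j the centered position index:
  k=0: S(0,+0) = 50.5400
  k=1: S(1,-1) = 30.3759; S(1,+0) = 50.5400; S(1,+1) = 84.0895
  k=2: S(2,-2) = 18.2567; S(2,-1) = 30.3759; S(2,+0) = 50.5400; S(2,+1) = 84.0895; S(2,+2) = 139.9099
  k=3: S(3,-3) = 10.9727; S(3,-2) = 18.2567; S(3,-1) = 30.3759; S(3,+0) = 50.5400; S(3,+1) = 84.0895; S(3,+2) = 139.9099; S(3,+3) = 232.7851
Terminal payoffs V(N, j) = max(K - S_T, 0):
  V(3,-3) = 39.097255; V(3,-2) = 31.813315; V(3,-1) = 19.694140; V(3,+0) = 0.000000; V(3,+1) = 0.000000; V(3,+2) = 0.000000; V(3,+3) = 0.000000
Backward induction: V(k, j) = exp(-r*dt) * [p_u * V(k+1, j+1) + p_m * V(k+1, j) + p_d * V(k+1, j-1)]
  V(2,-2) = exp(-r*dt) * [p_u*19.694140 + p_m*31.813315 + p_d*39.097255] = 31.804396
  V(2,-1) = exp(-r*dt) * [p_u*0.000000 + p_m*19.694140 + p_d*31.813315] = 19.932196
  V(2,+0) = exp(-r*dt) * [p_u*0.000000 + p_m*0.000000 + p_d*19.694140] = 4.259898
  V(2,+1) = exp(-r*dt) * [p_u*0.000000 + p_m*0.000000 + p_d*0.000000] = 0.000000
  V(2,+2) = exp(-r*dt) * [p_u*0.000000 + p_m*0.000000 + p_d*0.000000] = 0.000000
  V(1,-1) = exp(-r*dt) * [p_u*4.259898 + p_m*19.932196 + p_d*31.804396] = 20.578065
  V(1,+0) = exp(-r*dt) * [p_u*0.000000 + p_m*4.259898 + p_d*19.932196] = 7.134334
  V(1,+1) = exp(-r*dt) * [p_u*0.000000 + p_m*0.000000 + p_d*4.259898] = 0.921428
  V(0,+0) = exp(-r*dt) * [p_u*0.921428 + p_m*7.134334 + p_d*20.578065] = 9.284862


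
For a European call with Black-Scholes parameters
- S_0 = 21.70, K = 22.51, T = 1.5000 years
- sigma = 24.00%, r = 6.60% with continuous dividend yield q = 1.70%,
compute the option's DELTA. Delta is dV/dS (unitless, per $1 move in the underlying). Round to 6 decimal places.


d1 = 0.2723444950; d2 = -0.0215942742
phi(d1) = 0.3844181851; exp(-qT) = 0.9748223790; exp(-rT) = 0.9057427080
N(d1) = 0.6073214267
Delta = exp(-qT) * N(d1) = 0.9748223790 * 0.6073214267 = 0.592031

Answer: Delta = 0.592031


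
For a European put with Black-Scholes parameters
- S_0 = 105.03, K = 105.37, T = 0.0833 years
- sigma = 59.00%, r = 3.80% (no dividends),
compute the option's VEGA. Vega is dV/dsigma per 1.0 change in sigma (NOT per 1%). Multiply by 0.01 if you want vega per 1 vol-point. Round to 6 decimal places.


Answer: Vega = 12.049977

Derivation:
d1 = 0.0847513612; d2 = -0.0855329011
phi(d1) = 0.3975120902; exp(-qT) = 1.0000000000; exp(-rT) = 0.9968396046
Vega = S * exp(-qT) * phi(d1) * sqrt(T) = 105.0300 * 1.0000000000 * 0.3975120902 * 0.2886173938 = 12.049977


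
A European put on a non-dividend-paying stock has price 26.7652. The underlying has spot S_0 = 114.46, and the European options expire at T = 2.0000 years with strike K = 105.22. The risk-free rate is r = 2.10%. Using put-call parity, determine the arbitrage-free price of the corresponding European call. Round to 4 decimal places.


Answer: Call price = 40.3329

Derivation:
Put-call parity: C - P = S_0 * exp(-qT) - K * exp(-rT).
S_0 * exp(-qT) = 114.4600 * 1.00000000 = 114.46000000
K * exp(-rT) = 105.2200 * 0.95886978 = 100.89227831
C = P + S*exp(-qT) - K*exp(-rT)
C = 26.7652 + 114.46000000 - 100.89227831 = 40.3329


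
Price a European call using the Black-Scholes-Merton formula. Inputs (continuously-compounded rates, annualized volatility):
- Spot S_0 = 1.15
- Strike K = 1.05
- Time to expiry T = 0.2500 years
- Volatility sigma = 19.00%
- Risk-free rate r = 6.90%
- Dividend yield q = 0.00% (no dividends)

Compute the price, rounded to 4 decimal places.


d1 = (ln(S/K) + (r - q + 0.5*sigma^2) * T) / (sigma * sqrt(T)) = 1.18667661
d2 = d1 - sigma * sqrt(T) = 1.09167661
exp(-rT) = 0.98289793; exp(-qT) = 1.00000000
C = S_0 * exp(-qT) * N(d1) - K * exp(-rT) * N(d2)
N(d1) = 0.88232240; N(d2) = 0.86251237
C = 1.1500 * 1.00000000 * 0.88232240 - 1.0500 * 0.98289793 * 0.86251237 = 0.1245

Answer: Price = 0.1245


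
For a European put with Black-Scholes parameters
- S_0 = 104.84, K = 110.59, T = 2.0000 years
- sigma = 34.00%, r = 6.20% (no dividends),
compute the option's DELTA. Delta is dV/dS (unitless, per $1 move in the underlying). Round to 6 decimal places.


d1 = 0.3872568229; d2 = -0.0935757883
phi(d1) = 0.3701220523; exp(-qT) = 1.0000000000; exp(-rT) = 0.8833798409
N(-d1) = 0.3492830434
Delta = -exp(-qT) * N(-d1) = -1.0000000000 * 0.3492830434 = -0.349283

Answer: Delta = -0.349283


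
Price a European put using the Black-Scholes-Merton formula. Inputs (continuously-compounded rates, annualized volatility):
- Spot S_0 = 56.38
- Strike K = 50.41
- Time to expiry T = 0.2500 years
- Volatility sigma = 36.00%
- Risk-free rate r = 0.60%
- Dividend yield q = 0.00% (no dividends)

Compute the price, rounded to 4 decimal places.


Answer: Price = 1.5362

Derivation:
d1 = (ln(S/K) + (r - q + 0.5*sigma^2) * T) / (sigma * sqrt(T)) = 0.72013843
d2 = d1 - sigma * sqrt(T) = 0.54013843
exp(-rT) = 0.99850112; exp(-qT) = 1.00000000
P = K * exp(-rT) * N(-d2) - S_0 * exp(-qT) * N(-d1)
N(-d1) = 0.23571988; N(-d2) = 0.29455078
P = 50.4100 * 0.99850112 * 0.29455078 - 56.3800 * 1.00000000 * 0.23571988 = 1.5362


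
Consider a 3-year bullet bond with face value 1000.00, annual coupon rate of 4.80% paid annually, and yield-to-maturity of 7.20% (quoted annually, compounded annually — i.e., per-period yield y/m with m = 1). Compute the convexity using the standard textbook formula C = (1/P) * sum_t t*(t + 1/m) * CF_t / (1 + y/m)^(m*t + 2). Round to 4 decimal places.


Coupon per period c = face * coupon_rate / m = 48.000000
Periods per year m = 1; per-period yield y/m = 0.072000
Number of cashflows N = 3
Cashflows (t years, CF_t, discount factor 1/(1+y/m)^(m*t), PV):
  t = 1.0000: CF_t = 48.000000, DF = 0.932836, PV = 44.776119
  t = 2.0000: CF_t = 48.000000, DF = 0.870183, PV = 41.768768
  t = 3.0000: CF_t = 1048.000000, DF = 0.811738, PV = 850.700967
Price P = sum_t PV_t = 937.245855
Convexity numerator sum_t t*(t + 1/m) * CF_t / (1+y/m)^(m*t + 2):
  t = 1.0000: term = 77.926806
  t = 2.0000: term = 218.078749
  t = 3.0000: term = 8883.182855
Convexity = (1/P) * sum = 9179.188410 / 937.245855 = 9.793789

Answer: Convexity = 9.7938


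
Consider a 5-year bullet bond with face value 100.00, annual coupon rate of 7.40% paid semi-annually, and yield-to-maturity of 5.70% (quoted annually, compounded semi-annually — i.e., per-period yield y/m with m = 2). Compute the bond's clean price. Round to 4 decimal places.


Coupon per period c = face * coupon_rate / m = 3.700000
Periods per year m = 2; per-period yield y/m = 0.028500
Number of cashflows N = 10
Cashflows (t years, CF_t, discount factor 1/(1+y/m)^(m*t), PV):
  t = 0.5000: CF_t = 3.700000, DF = 0.972290, PV = 3.597472
  t = 1.0000: CF_t = 3.700000, DF = 0.945347, PV = 3.497785
  t = 1.5000: CF_t = 3.700000, DF = 0.919152, PV = 3.400861
  t = 2.0000: CF_t = 3.700000, DF = 0.893682, PV = 3.306622
  t = 2.5000: CF_t = 3.700000, DF = 0.868917, PV = 3.214995
  t = 3.0000: CF_t = 3.700000, DF = 0.844840, PV = 3.125906
  t = 3.5000: CF_t = 3.700000, DF = 0.821429, PV = 3.039287
  t = 4.0000: CF_t = 3.700000, DF = 0.798667, PV = 2.955067
  t = 4.5000: CF_t = 3.700000, DF = 0.776536, PV = 2.873181
  t = 5.0000: CF_t = 103.700000, DF = 0.755018, PV = 78.295319
Price P = sum_t PV_t = 107.306494

Answer: Price = 107.3065


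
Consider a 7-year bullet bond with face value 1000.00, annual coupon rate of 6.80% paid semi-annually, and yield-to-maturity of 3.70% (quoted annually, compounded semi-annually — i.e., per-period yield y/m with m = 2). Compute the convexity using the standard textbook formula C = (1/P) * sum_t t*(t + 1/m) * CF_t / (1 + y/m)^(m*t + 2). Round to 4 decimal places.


Coupon per period c = face * coupon_rate / m = 34.000000
Periods per year m = 2; per-period yield y/m = 0.018500
Number of cashflows N = 14
Cashflows (t years, CF_t, discount factor 1/(1+y/m)^(m*t), PV):
  t = 0.5000: CF_t = 34.000000, DF = 0.981836, PV = 33.382425
  t = 1.0000: CF_t = 34.000000, DF = 0.964002, PV = 32.776068
  t = 1.5000: CF_t = 34.000000, DF = 0.946492, PV = 32.180724
  t = 2.0000: CF_t = 34.000000, DF = 0.929300, PV = 31.596195
  t = 2.5000: CF_t = 34.000000, DF = 0.912420, PV = 31.022283
  t = 3.0000: CF_t = 34.000000, DF = 0.895847, PV = 30.458795
  t = 3.5000: CF_t = 34.000000, DF = 0.879575, PV = 29.905542
  t = 4.0000: CF_t = 34.000000, DF = 0.863598, PV = 29.362339
  t = 4.5000: CF_t = 34.000000, DF = 0.847912, PV = 28.829003
  t = 5.0000: CF_t = 34.000000, DF = 0.832510, PV = 28.305354
  t = 5.5000: CF_t = 34.000000, DF = 0.817389, PV = 27.791216
  t = 6.0000: CF_t = 34.000000, DF = 0.802542, PV = 27.286417
  t = 6.5000: CF_t = 34.000000, DF = 0.787964, PV = 26.790788
  t = 7.0000: CF_t = 1034.000000, DF = 0.773652, PV = 799.955948
Price P = sum_t PV_t = 1189.643097
Convexity numerator sum_t t*(t + 1/m) * CF_t / (1+y/m)^(m*t + 2):
  t = 0.5000: term = 16.090362
  t = 1.0000: term = 47.394292
  t = 1.5000: term = 93.066848
  t = 2.0000: term = 152.293975
  t = 2.5000: term = 224.291568
  t = 3.0000: term = 308.304561
  t = 3.5000: term = 403.606036
  t = 4.0000: term = 509.496364
  t = 4.5000: term = 625.302361
  t = 5.0000: term = 750.376476
  t = 5.5000: term = 884.095996
  t = 6.0000: term = 1025.862270
  t = 6.5000: term = 1175.099966
  t = 7.0000: term = 40485.854388
Convexity = (1/P) * sum = 46701.135463 / 1189.643097 = 39.256425

Answer: Convexity = 39.2564


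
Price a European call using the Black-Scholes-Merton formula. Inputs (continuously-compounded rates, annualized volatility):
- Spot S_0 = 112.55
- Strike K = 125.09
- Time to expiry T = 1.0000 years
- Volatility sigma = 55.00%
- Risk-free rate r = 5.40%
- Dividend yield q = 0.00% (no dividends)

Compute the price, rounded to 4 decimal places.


Answer: Price = 22.1593

Derivation:
d1 = (ln(S/K) + (r - q + 0.5*sigma^2) * T) / (sigma * sqrt(T)) = 0.18111653
d2 = d1 - sigma * sqrt(T) = -0.36888347
exp(-rT) = 0.94743211; exp(-qT) = 1.00000000
C = S_0 * exp(-qT) * N(d1) - K * exp(-rT) * N(d2)
N(d1) = 0.57186194; N(d2) = 0.35610729
C = 112.5500 * 1.00000000 * 0.57186194 - 125.0900 * 0.94743211 * 0.35610729 = 22.1593


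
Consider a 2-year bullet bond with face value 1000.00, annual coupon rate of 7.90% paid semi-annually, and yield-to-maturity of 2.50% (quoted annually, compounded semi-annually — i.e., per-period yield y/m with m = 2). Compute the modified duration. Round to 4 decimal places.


Answer: Modified duration = 1.8715

Derivation:
Coupon per period c = face * coupon_rate / m = 39.500000
Periods per year m = 2; per-period yield y/m = 0.012500
Number of cashflows N = 4
Cashflows (t years, CF_t, discount factor 1/(1+y/m)^(m*t), PV):
  t = 0.5000: CF_t = 39.500000, DF = 0.987654, PV = 39.012346
  t = 1.0000: CF_t = 39.500000, DF = 0.975461, PV = 38.530712
  t = 1.5000: CF_t = 39.500000, DF = 0.963418, PV = 38.055024
  t = 2.0000: CF_t = 1039.500000, DF = 0.951524, PV = 989.109484
Price P = sum_t PV_t = 1104.707566
First compute Macaulay numerator sum_t t * PV_t:
  t * PV_t at t = 0.5000: 19.506173
  t * PV_t at t = 1.0000: 38.530712
  t * PV_t at t = 1.5000: 57.082536
  t * PV_t at t = 2.0000: 1978.218968
Macaulay duration D = 2093.338389 / 1104.707566 = 1.894925
Modified duration = D / (1 + y/m) = 1.894925 / (1 + 0.012500) = 1.871531


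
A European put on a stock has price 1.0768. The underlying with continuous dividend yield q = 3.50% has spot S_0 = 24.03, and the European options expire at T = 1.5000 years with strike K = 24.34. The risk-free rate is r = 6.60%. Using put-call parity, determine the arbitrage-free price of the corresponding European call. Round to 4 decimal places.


Answer: Call price = 1.8320

Derivation:
Put-call parity: C - P = S_0 * exp(-qT) - K * exp(-rT).
S_0 * exp(-qT) = 24.0300 * 0.94885432 = 22.80096933
K * exp(-rT) = 24.3400 * 0.90574271 = 22.04577751
C = P + S*exp(-qT) - K*exp(-rT)
C = 1.0768 + 22.80096933 - 22.04577751 = 1.8320


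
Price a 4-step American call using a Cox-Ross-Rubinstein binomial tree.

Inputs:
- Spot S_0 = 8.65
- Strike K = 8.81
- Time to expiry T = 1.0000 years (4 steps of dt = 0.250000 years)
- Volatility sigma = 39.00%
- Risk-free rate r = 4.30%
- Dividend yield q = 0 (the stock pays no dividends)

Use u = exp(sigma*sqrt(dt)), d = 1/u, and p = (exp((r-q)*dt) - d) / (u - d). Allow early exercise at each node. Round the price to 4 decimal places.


dt = T/N = 0.250000
u = exp(sigma*sqrt(dt)) = 1.215311; d = 1/u = 0.822835
p = (exp((r-q)*dt) - d) / (u - d) = 0.478942
Discount per step: exp(-r*dt) = 0.989308
Stock lattice S(k, i) with i counting down-moves:
  k=0: S(0,0) = 8.6500
  k=1: S(1,0) = 10.5124; S(1,1) = 7.1175
  k=2: S(2,0) = 12.7759; S(2,1) = 8.6500; S(2,2) = 5.8565
  k=3: S(3,0) = 15.5267; S(3,1) = 10.5124; S(3,2) = 7.1175; S(3,3) = 4.8190
  k=4: S(4,0) = 18.8697; S(4,1) = 12.7759; S(4,2) = 8.6500; S(4,3) = 5.8565; S(4,4) = 3.9652
Terminal payoffs V(N, i) = max(S_T - K, 0):
  V(4,0) = 10.059735; V(4,1) = 3.965884; V(4,2) = 0.000000; V(4,3) = 0.000000; V(4,4) = 0.000000
Backward induction: V(k, i) = exp(-r*dt) * [p * V(k+1, i) + (1-p) * V(k+1, i+1)]; then take max(V_cont, immediate exercise) for American.
  V(3,0) = exp(-r*dt) * [p*10.059735 + (1-p)*3.965884] = 6.810872; exercise = 6.716672; V(3,0) = max -> 6.810872
  V(3,1) = exp(-r*dt) * [p*3.965884 + (1-p)*0.000000] = 1.879118; exercise = 1.702440; V(3,1) = max -> 1.879118
  V(3,2) = exp(-r*dt) * [p*0.000000 + (1-p)*0.000000] = 0.000000; exercise = 0.000000; V(3,2) = max -> 0.000000
  V(3,3) = exp(-r*dt) * [p*0.000000 + (1-p)*0.000000] = 0.000000; exercise = 0.000000; V(3,3) = max -> 0.000000
  V(2,0) = exp(-r*dt) * [p*6.810872 + (1-p)*1.879118] = 4.195793; exercise = 3.965884; V(2,0) = max -> 4.195793
  V(2,1) = exp(-r*dt) * [p*1.879118 + (1-p)*0.000000] = 0.890365; exercise = 0.000000; V(2,1) = max -> 0.890365
  V(2,2) = exp(-r*dt) * [p*0.000000 + (1-p)*0.000000] = 0.000000; exercise = 0.000000; V(2,2) = max -> 0.000000
  V(1,0) = exp(-r*dt) * [p*4.195793 + (1-p)*0.890365] = 2.447026; exercise = 1.702440; V(1,0) = max -> 2.447026
  V(1,1) = exp(-r*dt) * [p*0.890365 + (1-p)*0.000000] = 0.421874; exercise = 0.000000; V(1,1) = max -> 0.421874
  V(0,0) = exp(-r*dt) * [p*2.447026 + (1-p)*0.421874] = 1.376922; exercise = 0.000000; V(0,0) = max -> 1.376922

Answer: Price = V(0,0) = 1.3769


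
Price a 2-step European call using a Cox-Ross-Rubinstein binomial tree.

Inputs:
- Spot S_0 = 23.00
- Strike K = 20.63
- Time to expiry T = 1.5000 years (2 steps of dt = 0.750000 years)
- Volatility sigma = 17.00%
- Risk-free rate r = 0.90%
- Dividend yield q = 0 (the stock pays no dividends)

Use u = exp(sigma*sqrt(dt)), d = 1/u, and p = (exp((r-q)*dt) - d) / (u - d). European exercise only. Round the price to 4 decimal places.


Answer: Price = V(0,0) = 3.5573

Derivation:
dt = T/N = 0.750000
u = exp(sigma*sqrt(dt)) = 1.158614; d = 1/u = 0.863100
p = (exp((r-q)*dt) - d) / (u - d) = 0.486179
Discount per step: exp(-r*dt) = 0.993273
Stock lattice S(k, i) with i counting down-moves:
  k=0: S(0,0) = 23.0000
  k=1: S(1,0) = 26.6481; S(1,1) = 19.8513
  k=2: S(2,0) = 30.8749; S(2,1) = 23.0000; S(2,2) = 17.1337
Terminal payoffs V(N, i) = max(S_T - K, 0):
  V(2,0) = 10.244878; V(2,1) = 2.370000; V(2,2) = 0.000000
Backward induction: V(k, i) = exp(-r*dt) * [p * V(k+1, i) + (1-p) * V(k+1, i+1)].
  V(1,0) = exp(-r*dt) * [p*10.244878 + (1-p)*2.370000] = 6.156902
  V(1,1) = exp(-r*dt) * [p*2.370000 + (1-p)*0.000000] = 1.144493
  V(0,0) = exp(-r*dt) * [p*6.156902 + (1-p)*1.144493] = 3.557328


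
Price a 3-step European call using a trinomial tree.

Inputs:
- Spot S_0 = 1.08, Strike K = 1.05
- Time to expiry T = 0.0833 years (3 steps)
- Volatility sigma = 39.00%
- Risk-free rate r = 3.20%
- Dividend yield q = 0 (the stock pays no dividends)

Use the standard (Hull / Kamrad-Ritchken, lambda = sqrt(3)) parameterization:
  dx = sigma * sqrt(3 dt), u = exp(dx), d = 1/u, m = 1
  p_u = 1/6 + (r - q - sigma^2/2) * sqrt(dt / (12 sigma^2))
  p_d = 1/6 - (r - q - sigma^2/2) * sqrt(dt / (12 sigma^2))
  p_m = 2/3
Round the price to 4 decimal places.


Answer: Price = V(0,0) = 0.0660

Derivation:
dt = T/N = 0.027767; dx = sigma*sqrt(3*dt) = 0.112561
u = exp(dx) = 1.119140; d = 1/u = 0.893543
p_u = 0.161234, p_m = 0.666667, p_d = 0.172100
Discount per step: exp(-r*dt) = 0.999112
Stock lattice S(k, j) with j the centered position index:
  k=0: S(0,+0) = 1.0800
  k=1: S(1,-1) = 0.9650; S(1,+0) = 1.0800; S(1,+1) = 1.2087
  k=2: S(2,-2) = 0.8623; S(2,-1) = 0.9650; S(2,+0) = 1.0800; S(2,+1) = 1.2087; S(2,+2) = 1.3527
  k=3: S(3,-3) = 0.7705; S(3,-2) = 0.8623; S(3,-1) = 0.9650; S(3,+0) = 1.0800; S(3,+1) = 1.2087; S(3,+2) = 1.3527; S(3,+3) = 1.5138
Terminal payoffs V(N, j) = max(S_T - K, 0):
  V(3,-3) = 0.000000; V(3,-2) = 0.000000; V(3,-1) = 0.000000; V(3,+0) = 0.030000; V(3,+1) = 0.158672; V(3,+2) = 0.302673; V(3,+3) = 0.463831
Backward induction: V(k, j) = exp(-r*dt) * [p_u * V(k+1, j+1) + p_m * V(k+1, j) + p_d * V(k+1, j-1)]
  V(2,-2) = exp(-r*dt) * [p_u*0.000000 + p_m*0.000000 + p_d*0.000000] = 0.000000
  V(2,-1) = exp(-r*dt) * [p_u*0.030000 + p_m*0.000000 + p_d*0.000000] = 0.004833
  V(2,+0) = exp(-r*dt) * [p_u*0.158672 + p_m*0.030000 + p_d*0.000000] = 0.045543
  V(2,+1) = exp(-r*dt) * [p_u*0.302673 + p_m*0.158672 + p_d*0.030000] = 0.159603
  V(2,+2) = exp(-r*dt) * [p_u*0.463831 + p_m*0.302673 + p_d*0.158672] = 0.303604
  V(1,-1) = exp(-r*dt) * [p_u*0.045543 + p_m*0.004833 + p_d*0.000000] = 0.010555
  V(1,+0) = exp(-r*dt) * [p_u*0.159603 + p_m*0.045543 + p_d*0.004833] = 0.056876
  V(1,+1) = exp(-r*dt) * [p_u*0.303604 + p_m*0.159603 + p_d*0.045543] = 0.163046
  V(0,+0) = exp(-r*dt) * [p_u*0.163046 + p_m*0.056876 + p_d*0.010555] = 0.065964


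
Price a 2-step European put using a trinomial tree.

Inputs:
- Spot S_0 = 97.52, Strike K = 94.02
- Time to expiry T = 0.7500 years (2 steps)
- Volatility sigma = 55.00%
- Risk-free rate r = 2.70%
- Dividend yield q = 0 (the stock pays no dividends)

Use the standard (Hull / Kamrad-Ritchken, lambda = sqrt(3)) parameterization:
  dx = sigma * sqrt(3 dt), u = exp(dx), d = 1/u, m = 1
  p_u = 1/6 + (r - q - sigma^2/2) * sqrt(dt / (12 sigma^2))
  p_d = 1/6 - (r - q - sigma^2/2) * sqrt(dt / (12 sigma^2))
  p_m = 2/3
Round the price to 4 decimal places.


dt = T/N = 0.375000; dx = sigma*sqrt(3*dt) = 0.583363
u = exp(dx) = 1.792055; d = 1/u = 0.558019
p_u = 0.126731, p_m = 0.666667, p_d = 0.206602
Discount per step: exp(-r*dt) = 0.989926
Stock lattice S(k, j) with j the centered position index:
  k=0: S(0,+0) = 97.5200
  k=1: S(1,-1) = 54.4180; S(1,+0) = 97.5200; S(1,+1) = 174.7612
  k=2: S(2,-2) = 30.3662; S(2,-1) = 54.4180; S(2,+0) = 97.5200; S(2,+1) = 174.7612; S(2,+2) = 313.1817
Terminal payoffs V(N, j) = max(K - S_T, 0):
  V(2,-2) = 63.653765; V(2,-1) = 39.602032; V(2,+0) = 0.000000; V(2,+1) = 0.000000; V(2,+2) = 0.000000
Backward induction: V(k, j) = exp(-r*dt) * [p_u * V(k+1, j+1) + p_m * V(k+1, j) + p_d * V(k+1, j-1)]
  V(1,-1) = exp(-r*dt) * [p_u*0.000000 + p_m*39.602032 + p_d*63.653765] = 39.153911
  V(1,+0) = exp(-r*dt) * [p_u*0.000000 + p_m*0.000000 + p_d*39.602032] = 8.099441
  V(1,+1) = exp(-r*dt) * [p_u*0.000000 + p_m*0.000000 + p_d*0.000000] = 0.000000
  V(0,+0) = exp(-r*dt) * [p_u*0.000000 + p_m*8.099441 + p_d*39.153911] = 13.353022

Answer: Price = V(0,0) = 13.3530


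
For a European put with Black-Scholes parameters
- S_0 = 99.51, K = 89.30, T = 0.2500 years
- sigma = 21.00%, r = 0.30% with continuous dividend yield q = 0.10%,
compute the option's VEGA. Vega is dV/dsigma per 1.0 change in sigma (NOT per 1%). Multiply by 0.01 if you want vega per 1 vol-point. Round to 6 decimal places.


Answer: Vega = 10.976409

Derivation:
d1 = 1.0882776547; d2 = 0.9832776547
phi(d1) = 0.2206643169; exp(-qT) = 0.9997500312; exp(-rT) = 0.9992502812
Vega = S * exp(-qT) * phi(d1) * sqrt(T) = 99.5100 * 0.9997500312 * 0.2206643169 * 0.5000000000 = 10.976409


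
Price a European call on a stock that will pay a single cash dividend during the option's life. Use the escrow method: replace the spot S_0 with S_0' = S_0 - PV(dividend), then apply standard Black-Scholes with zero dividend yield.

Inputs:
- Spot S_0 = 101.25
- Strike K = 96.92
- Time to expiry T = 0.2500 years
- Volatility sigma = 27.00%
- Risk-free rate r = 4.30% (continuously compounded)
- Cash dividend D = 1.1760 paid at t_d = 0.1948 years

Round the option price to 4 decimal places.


PV(D) = D * exp(-r * t_d) = 1.1760 * 0.99165858 = 1.16619050
S_0' = S_0 - PV(D) = 101.2500 - 1.16619050 = 100.08380950
d1 = (ln(S_0'/K) + (r + sigma^2/2)*T) / (sigma*sqrt(T)) = 0.38507062
d2 = d1 - sigma*sqrt(T) = 0.25007062
exp(-rT) = 0.98930757
N(d1) = 0.64990745; N(d2) = 0.59873363
C = S_0' * N(d1) - K * exp(-rT) * N(d2) = 100.08380950 * 0.64990745 - 96.9200 * 0.98930757 * 0.59873363 = 7.6364

Answer: Price = 7.6364


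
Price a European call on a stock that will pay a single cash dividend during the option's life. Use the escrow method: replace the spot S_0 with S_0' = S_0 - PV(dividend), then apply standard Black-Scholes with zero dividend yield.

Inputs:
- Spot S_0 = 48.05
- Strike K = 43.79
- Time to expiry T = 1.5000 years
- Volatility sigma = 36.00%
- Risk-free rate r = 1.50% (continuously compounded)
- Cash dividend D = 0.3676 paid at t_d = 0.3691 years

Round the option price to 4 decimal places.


Answer: Price = 10.5600

Derivation:
PV(D) = D * exp(-r * t_d) = 0.3676 * 0.99447880 = 0.36557041
S_0' = S_0 - PV(D) = 48.0500 - 0.36557041 = 47.68442959
d1 = (ln(S_0'/K) + (r + sigma^2/2)*T) / (sigma*sqrt(T)) = 0.46472137
d2 = d1 - sigma*sqrt(T) = 0.02381321
exp(-rT) = 0.97775124
N(d1) = 0.67893450; N(d2) = 0.50949920
C = S_0' * N(d1) - K * exp(-rT) * N(d2) = 47.68442959 * 0.67893450 - 43.7900 * 0.97775124 * 0.50949920 = 10.5600


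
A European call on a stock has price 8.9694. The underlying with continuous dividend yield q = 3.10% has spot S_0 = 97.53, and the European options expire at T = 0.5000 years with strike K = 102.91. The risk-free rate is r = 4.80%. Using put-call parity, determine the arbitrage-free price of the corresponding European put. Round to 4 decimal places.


Answer: Put price = 13.4090

Derivation:
Put-call parity: C - P = S_0 * exp(-qT) - K * exp(-rT).
S_0 * exp(-qT) = 97.5300 * 0.98461951 = 96.02994049
K * exp(-rT) = 102.9100 * 0.97628571 = 100.46956239
P = C - S*exp(-qT) + K*exp(-rT)
P = 8.9694 - 96.02994049 + 100.46956239 = 13.4090


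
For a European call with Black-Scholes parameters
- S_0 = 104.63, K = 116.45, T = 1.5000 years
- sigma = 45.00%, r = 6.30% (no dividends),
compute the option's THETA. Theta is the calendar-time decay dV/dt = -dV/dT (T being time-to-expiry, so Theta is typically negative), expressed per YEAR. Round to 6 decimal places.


Answer: Theta = -9.981841

Derivation:
d1 = 0.2528296561; d2 = -0.2983055361
phi(d1) = 0.3863931322; exp(-qT) = 1.0000000000; exp(-rT) = 0.9098277346
Theta = -S*exp(-qT)*phi(d1)*sigma/(2*sqrt(T)) - r*K*exp(-rT)*N(d2) + q*S*exp(-qT)*N(d1)
N(d1) = 0.5998000751; N(d2) = 0.3827349897; sqrt(T) = 1.2247448714
Term 1 = -104.6300 * 1.0000000000 * 0.3863931322 * 0.4500 / (2 * 1.2247448714) = -7.4271554284
Term 2 = -0.0630 * 116.4500 * 0.9098277346 * 0.3827349897 = -2.5546851357
Term 3 = 0 (no dividend yield, q = 0)
Theta = -7.4271554284 + (-2.5546851357) + (0.0000000000) = -9.981841


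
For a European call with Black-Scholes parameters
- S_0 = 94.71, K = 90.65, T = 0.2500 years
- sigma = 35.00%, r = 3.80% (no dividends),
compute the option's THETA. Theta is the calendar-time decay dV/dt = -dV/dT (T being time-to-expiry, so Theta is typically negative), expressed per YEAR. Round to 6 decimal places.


d1 = 0.3921494516; d2 = 0.2171494516
phi(d1) = 0.3694170230; exp(-qT) = 1.0000000000; exp(-rT) = 0.9905449824
Theta = -S*exp(-qT)*phi(d1)*sigma/(2*sqrt(T)) - r*K*exp(-rT)*N(d2) + q*S*exp(-qT)*N(d1)
N(d1) = 0.6525261047; N(d2) = 0.5859540618; sqrt(T) = 0.5000000000
Term 1 = -94.7100 * 1.0000000000 * 0.3694170230 * 0.3500 / (2 * 0.5000000000) = -12.2456201869
Term 2 = -0.0380 * 90.6500 * 0.9905449824 * 0.5859540618 = -1.9993516092
Term 3 = 0 (no dividend yield, q = 0)
Theta = -12.2456201869 + (-1.9993516092) + (0.0000000000) = -14.244972

Answer: Theta = -14.244972


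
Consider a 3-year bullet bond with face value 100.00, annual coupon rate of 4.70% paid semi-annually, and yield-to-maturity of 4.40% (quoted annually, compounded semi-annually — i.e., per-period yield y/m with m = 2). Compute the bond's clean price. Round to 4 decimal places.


Coupon per period c = face * coupon_rate / m = 2.350000
Periods per year m = 2; per-period yield y/m = 0.022000
Number of cashflows N = 6
Cashflows (t years, CF_t, discount factor 1/(1+y/m)^(m*t), PV):
  t = 0.5000: CF_t = 2.350000, DF = 0.978474, PV = 2.299413
  t = 1.0000: CF_t = 2.350000, DF = 0.957411, PV = 2.249915
  t = 1.5000: CF_t = 2.350000, DF = 0.936801, PV = 2.201482
  t = 2.0000: CF_t = 2.350000, DF = 0.916635, PV = 2.154092
  t = 2.5000: CF_t = 2.350000, DF = 0.896903, PV = 2.107722
  t = 3.0000: CF_t = 102.350000, DF = 0.877596, PV = 89.821949
Price P = sum_t PV_t = 100.834573

Answer: Price = 100.8346
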